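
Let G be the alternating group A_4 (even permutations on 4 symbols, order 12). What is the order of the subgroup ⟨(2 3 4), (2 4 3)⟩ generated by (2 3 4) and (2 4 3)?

|⟨(2 3 4)⟩| = 3 and |⟨(2 4 3)⟩| = 3, so |H| is a multiple of lcm(3, 3) = 3 and divides |G| = 12.
Closing under the operation: H = {e, (2 3 4), (2 4 3)}, so |H| = 3.

3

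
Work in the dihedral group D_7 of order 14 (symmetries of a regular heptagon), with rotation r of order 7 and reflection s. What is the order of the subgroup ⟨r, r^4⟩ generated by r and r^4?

7

|⟨r⟩| = 7 and |⟨r^4⟩| = 7, so |H| is a multiple of lcm(7, 7) = 7 and divides |G| = 14.
Closing under the operation: H = {e, r, r^2, r^3, r^4, r^5, r^6}, so |H| = 7.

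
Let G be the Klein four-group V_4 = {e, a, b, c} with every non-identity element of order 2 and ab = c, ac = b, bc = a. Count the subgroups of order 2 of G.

3

|G| = 4 and 2 | 4, so subgroups of order 2 are possible by Lagrange.
The subgroups of order 2 are: {e, a}; {e, b}; {e, c}.
So G has 3 subgroups of order 2.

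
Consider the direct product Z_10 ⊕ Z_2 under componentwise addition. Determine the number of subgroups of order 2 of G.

3

|G| = 20 and 2 | 20, so subgroups of order 2 are possible by Lagrange.
The subgroups of order 2 are: {(0,0), (0,1)}; {(0,0), (5,0)}; {(0,0), (5,1)}.
So G has 3 subgroups of order 2.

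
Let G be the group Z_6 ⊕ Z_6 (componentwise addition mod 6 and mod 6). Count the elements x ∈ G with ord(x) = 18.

An element (a,b) has order lcm(ord(a), ord(b)); count pairs with lcm equal to 18.
Enumerating gives 0 such elements.

0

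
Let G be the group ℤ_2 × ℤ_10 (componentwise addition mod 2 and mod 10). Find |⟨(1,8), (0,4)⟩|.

|⟨(1,8)⟩| = 10 and |⟨(0,4)⟩| = 5, so |H| is a multiple of lcm(10, 5) = 10 and divides |G| = 20.
Closing under the operation: H = {(0,0), (0,2), (0,4), (0,6), (0,8), (1,0), (1,2), (1,4), (1,6), (1,8)}, so |H| = 10.

10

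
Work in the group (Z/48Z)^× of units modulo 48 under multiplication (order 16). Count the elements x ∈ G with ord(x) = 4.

8

The elements of order 4 are: 5, 11, 13, 19, 29, 35, 37, 43.
That's 8.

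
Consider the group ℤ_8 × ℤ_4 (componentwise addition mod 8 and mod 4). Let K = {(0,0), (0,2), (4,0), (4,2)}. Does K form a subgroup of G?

|K| = 4 divides |G| = 32, consistent with Lagrange.
K contains the identity, every element's inverse is in K, and K is closed under +: it is a subgroup.

Yes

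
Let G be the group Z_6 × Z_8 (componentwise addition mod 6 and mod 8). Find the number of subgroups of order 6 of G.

3

|G| = 48 and 6 | 48, so subgroups of order 6 are possible by Lagrange.
The subgroups of order 6 are: {(0,0), (0,4), (2,0), (2,4), (4,0), (4,4)}; {(0,0), (1,0), (2,0), (3,0), (4,0), (5,0)}; {(0,0), (1,4), (2,0), (3,4), (4,0), (5,4)}.
So G has 3 subgroups of order 6.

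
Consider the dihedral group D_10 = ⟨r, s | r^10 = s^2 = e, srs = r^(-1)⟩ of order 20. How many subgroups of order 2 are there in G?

11

|G| = 20 and 2 | 20, so subgroups of order 2 are possible by Lagrange.
The subgroups of order 2 are: {e, r^2s}; {e, r^3s}; {e, r^4s}; {e, r^5}; … (11 in all).
So G has 11 subgroups of order 2.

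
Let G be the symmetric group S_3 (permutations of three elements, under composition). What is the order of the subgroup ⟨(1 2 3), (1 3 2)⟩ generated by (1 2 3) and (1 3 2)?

|⟨(1 2 3)⟩| = 3 and |⟨(1 3 2)⟩| = 3, so |H| is a multiple of lcm(3, 3) = 3 and divides |G| = 6.
Closing under the operation: H = {e, (1 2 3), (1 3 2)}, so |H| = 3.

3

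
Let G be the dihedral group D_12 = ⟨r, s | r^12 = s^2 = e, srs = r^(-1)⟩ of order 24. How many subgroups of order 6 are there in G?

|G| = 24 and 6 | 24, so subgroups of order 6 are possible by Lagrange.
The subgroups of order 6 are: {e, r^2, r^4, r^6, r^8, r^10}; {e, r^4, r^8, r^2s, r^6s, r^10s}; {e, r^4, r^8, r^3s, r^7s, r^11s}; {e, r^4, r^8, s, r^4s, r^8s}; … (5 in all).
So G has 5 subgroups of order 6.

5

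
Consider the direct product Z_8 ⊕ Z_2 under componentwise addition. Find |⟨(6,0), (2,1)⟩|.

8

|⟨(6,0)⟩| = 4 and |⟨(2,1)⟩| = 4, so |H| is a multiple of lcm(4, 4) = 4 and divides |G| = 16.
Closing under the operation: H = {(0,0), (0,1), (2,0), (2,1), (4,0), (4,1), (6,0), (6,1)}, so |H| = 8.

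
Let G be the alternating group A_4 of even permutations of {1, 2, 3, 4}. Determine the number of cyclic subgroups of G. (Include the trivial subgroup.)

Each element a generates a cyclic subgroup ⟨a⟩; distinct elements may generate the same one (a cyclic group of order d has φ(d) generators).
Cyclic subgroups by order — order 1: 1; order 2: 3; order 3: 4.
Total: 8.

8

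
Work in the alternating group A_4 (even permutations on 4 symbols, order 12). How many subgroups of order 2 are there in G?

|G| = 12 and 2 | 12, so subgroups of order 2 are possible by Lagrange.
The subgroups of order 2 are: {e, (1 2)(3 4)}; {e, (1 3)(2 4)}; {e, (1 4)(2 3)}.
So G has 3 subgroups of order 2.

3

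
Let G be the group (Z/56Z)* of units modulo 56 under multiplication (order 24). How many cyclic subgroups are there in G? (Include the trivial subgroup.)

16

Group the elements of G by the cyclic subgroup they generate; each cyclic subgroup of order d accounts for φ(d) elements.
Cyclic subgroups by order — order 1: 1; order 2: 7; order 3: 1; order 6: 7.
Total: 16.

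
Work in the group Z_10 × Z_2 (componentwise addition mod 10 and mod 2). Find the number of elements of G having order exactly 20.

0

An element (a,b) has order lcm(ord(a), ord(b)); count pairs with lcm equal to 20.
Enumerating gives 0 such elements.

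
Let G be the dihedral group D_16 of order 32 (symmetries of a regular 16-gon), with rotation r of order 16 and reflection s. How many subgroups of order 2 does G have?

|G| = 32 and 2 | 32, so subgroups of order 2 are possible by Lagrange.
The subgroups of order 2 are: {e, r^10s}; {e, r^11s}; {e, r^12s}; {e, r^13s}; … (17 in all).
So G has 17 subgroups of order 2.

17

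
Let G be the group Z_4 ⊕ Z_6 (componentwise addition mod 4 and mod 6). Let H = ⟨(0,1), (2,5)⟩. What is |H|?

12

|⟨(0,1)⟩| = 6 and |⟨(2,5)⟩| = 6, so |H| is a multiple of lcm(6, 6) = 6 and divides |G| = 24.
Closing under the operation: H = {(0,0), (0,1), (0,2), (0,3), (0,4), (0,5), (2,0), (2,1), (2,2), (2,3), (2,4), (2,5)}, so |H| = 12.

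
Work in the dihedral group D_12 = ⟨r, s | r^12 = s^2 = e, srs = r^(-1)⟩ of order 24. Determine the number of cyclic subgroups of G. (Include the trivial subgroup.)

18

A cyclic subgroup of order d is generated by each of its φ(d) elements of order d, so the cyclic subgroups of order d number (#elements of order d)/φ(d).
Cyclic subgroups by order — order 1: 1; order 2: 13; order 3: 1; order 4: 1; order 6: 1; order 12: 1.
Total: 18.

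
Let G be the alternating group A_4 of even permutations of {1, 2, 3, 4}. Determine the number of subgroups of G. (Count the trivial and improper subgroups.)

|G| = 12, so by Lagrange every subgroup order divides 12. Divisors: 1, 2, 3, 4, 6, 12.
Subgroups by order — order 1: 1; order 2: 3; order 3: 4; order 4: 1; order 6: 0; order 12: 1.
Total: 1 + 3 + 4 + 1 + 0 + 1 = 10.

10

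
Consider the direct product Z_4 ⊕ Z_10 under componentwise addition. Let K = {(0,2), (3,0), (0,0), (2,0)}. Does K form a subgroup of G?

No

(3,0) ∈ K but its inverse (1,0) ∉ K, so K is not a subgroup.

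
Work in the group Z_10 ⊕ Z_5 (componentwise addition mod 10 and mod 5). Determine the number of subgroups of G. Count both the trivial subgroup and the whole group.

|G| = 50, so by Lagrange every subgroup order divides 50. Divisors: 1, 2, 5, 10, 25, 50.
Subgroups by order — order 1: 1; order 2: 1; order 5: 6; order 10: 6; order 25: 1; order 50: 1.
Total: 1 + 1 + 6 + 6 + 1 + 1 = 16.

16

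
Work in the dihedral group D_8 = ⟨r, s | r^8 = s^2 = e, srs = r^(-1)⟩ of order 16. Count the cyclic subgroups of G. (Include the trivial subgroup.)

12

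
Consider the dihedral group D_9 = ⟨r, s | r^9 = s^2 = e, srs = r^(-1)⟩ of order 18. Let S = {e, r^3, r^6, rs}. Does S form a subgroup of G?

No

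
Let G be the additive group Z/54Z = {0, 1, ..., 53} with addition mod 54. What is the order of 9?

In Z/54Z, the order of an element a is n/gcd(a, n).
gcd(9, 54) = 9, so |⟨9⟩| = 54/9 = 6.

6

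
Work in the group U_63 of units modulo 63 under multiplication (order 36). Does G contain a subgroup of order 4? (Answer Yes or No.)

4 | 36. A subgroup of order 4 is {1, 8, 55, 62}.

Yes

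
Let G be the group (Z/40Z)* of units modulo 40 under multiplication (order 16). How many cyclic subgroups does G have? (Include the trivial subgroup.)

Group the elements of G by the cyclic subgroup they generate; each cyclic subgroup of order d accounts for φ(d) elements.
Cyclic subgroups by order — order 1: 1; order 2: 7; order 4: 4.
Total: 12.

12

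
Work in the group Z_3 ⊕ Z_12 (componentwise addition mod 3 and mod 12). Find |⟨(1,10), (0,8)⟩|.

18

|⟨(1,10)⟩| = 6 and |⟨(0,8)⟩| = 3, so |H| is a multiple of lcm(6, 3) = 6 and divides |G| = 36.
Closing under the operation: H = {(0,0), (0,2), (0,4), (0,6), (0,8), (0,10), (1,0), (1,2), (1,4), (1,6), (1,8), (1,10), (2,0), (2,2), (2,4), (2,6), (2,8), (2,10)}, so |H| = 18.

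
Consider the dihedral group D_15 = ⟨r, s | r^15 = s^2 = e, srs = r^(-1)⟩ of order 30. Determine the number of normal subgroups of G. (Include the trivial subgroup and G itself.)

5

G has 28 subgroups. Checking conjugation-invariance by order — order 1: 1/1 normal; order 2: 0/15 normal; order 3: 1/1 normal; order 5: 1/1 normal; order 6: 0/5 normal; order 10: 0/3 normal; order 15: 1/1 normal; order 30: 1/1 normal.
Total normal subgroups: 5.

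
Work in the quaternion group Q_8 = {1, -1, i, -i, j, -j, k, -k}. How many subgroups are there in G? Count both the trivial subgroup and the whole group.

6

|G| = 8, so by Lagrange every subgroup order divides 8. Divisors: 1, 2, 4, 8.
Subgroups by order — order 1: 1; order 2: 1; order 4: 3; order 8: 1.
Total: 1 + 1 + 3 + 1 = 6.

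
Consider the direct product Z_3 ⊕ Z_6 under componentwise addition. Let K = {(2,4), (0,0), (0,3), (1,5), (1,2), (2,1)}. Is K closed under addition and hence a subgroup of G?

Yes

|K| = 6 divides |G| = 18, consistent with Lagrange.
K contains the identity, every element's inverse is in K, and K is closed under +: it is a subgroup.
In fact K = ⟨(2,1)⟩.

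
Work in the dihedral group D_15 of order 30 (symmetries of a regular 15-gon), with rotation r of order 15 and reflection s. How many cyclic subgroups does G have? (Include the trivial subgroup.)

Group the elements of G by the cyclic subgroup they generate; each cyclic subgroup of order d accounts for φ(d) elements.
Cyclic subgroups by order — order 1: 1; order 2: 15; order 3: 1; order 5: 1; order 15: 1.
Total: 19.

19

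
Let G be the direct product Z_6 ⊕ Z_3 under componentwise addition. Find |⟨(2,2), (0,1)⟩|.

9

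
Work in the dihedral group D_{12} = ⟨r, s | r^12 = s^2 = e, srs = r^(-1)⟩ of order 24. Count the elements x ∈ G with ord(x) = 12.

4

The elements of order 12 are: r, r^5, r^7, r^11.
That's 4.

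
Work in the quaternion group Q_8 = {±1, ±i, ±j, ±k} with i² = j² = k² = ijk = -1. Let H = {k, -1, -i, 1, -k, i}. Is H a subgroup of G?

No

|H| = 6 does not divide |G| = 8, so by Lagrange H is not a subgroup.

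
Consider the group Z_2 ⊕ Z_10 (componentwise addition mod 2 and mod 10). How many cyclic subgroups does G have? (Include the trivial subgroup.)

8

A cyclic subgroup of order d is generated by each of its φ(d) elements of order d, so the cyclic subgroups of order d number (#elements of order d)/φ(d).
Cyclic subgroups by order — order 1: 1; order 2: 3; order 5: 1; order 10: 3.
Total: 8.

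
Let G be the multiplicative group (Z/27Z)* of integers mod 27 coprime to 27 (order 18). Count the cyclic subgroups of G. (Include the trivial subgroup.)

Group the elements of G by the cyclic subgroup they generate; each cyclic subgroup of order d accounts for φ(d) elements.
Cyclic subgroups by order — order 1: 1; order 2: 1; order 3: 1; order 6: 1; order 9: 1; order 18: 1.
Total: 6.

6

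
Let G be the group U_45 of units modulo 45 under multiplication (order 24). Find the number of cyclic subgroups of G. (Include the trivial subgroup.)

A cyclic subgroup of order d is generated by each of its φ(d) elements of order d, so the cyclic subgroups of order d number (#elements of order d)/φ(d).
Cyclic subgroups by order — order 1: 1; order 2: 3; order 3: 1; order 4: 2; order 6: 3; order 12: 2.
Total: 12.

12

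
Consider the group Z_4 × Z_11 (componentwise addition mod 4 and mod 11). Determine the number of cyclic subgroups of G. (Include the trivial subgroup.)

A cyclic subgroup of order d is generated by each of its φ(d) elements of order d, so the cyclic subgroups of order d number (#elements of order d)/φ(d).
Cyclic subgroups by order — order 1: 1; order 2: 1; order 4: 1; order 11: 1; order 22: 1; order 44: 1.
Total: 6.

6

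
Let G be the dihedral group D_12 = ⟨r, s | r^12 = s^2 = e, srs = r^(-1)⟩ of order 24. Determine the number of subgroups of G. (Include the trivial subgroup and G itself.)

34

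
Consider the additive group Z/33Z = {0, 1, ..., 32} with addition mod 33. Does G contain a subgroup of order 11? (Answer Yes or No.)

Yes

11 | 33. A subgroup of order 11 is {0, 3, 6, 9, 12, 15, 18, 21, 24, 27, 30}.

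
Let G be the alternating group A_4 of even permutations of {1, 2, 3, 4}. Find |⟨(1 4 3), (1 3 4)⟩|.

3

|⟨(1 4 3)⟩| = 3 and |⟨(1 3 4)⟩| = 3, so |H| is a multiple of lcm(3, 3) = 3 and divides |G| = 12.
Closing under the operation: H = {e, (1 3 4), (1 4 3)}, so |H| = 3.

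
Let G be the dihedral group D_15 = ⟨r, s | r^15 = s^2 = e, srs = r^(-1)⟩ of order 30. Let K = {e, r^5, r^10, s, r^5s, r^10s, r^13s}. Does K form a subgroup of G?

|K| = 7 does not divide |G| = 30, so by Lagrange K is not a subgroup.

No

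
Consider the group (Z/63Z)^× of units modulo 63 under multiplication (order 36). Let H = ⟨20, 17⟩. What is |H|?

|⟨20⟩| = 6 and |⟨17⟩| = 6, so |H| is a multiple of lcm(6, 6) = 6 and divides |G| = 36.
Closing under the operation: H = {1, 4, 5, 16, 17, 20, 22, 25, 26, 37, 38, 41, 43, 46, 47, 58, 59, 62}, so |H| = 18.

18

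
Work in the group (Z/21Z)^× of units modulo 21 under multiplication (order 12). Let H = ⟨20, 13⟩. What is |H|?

4

|⟨20⟩| = 2 and |⟨13⟩| = 2, so |H| is a multiple of lcm(2, 2) = 2 and divides |G| = 12.
Closing under the operation: H = {1, 8, 13, 20}, so |H| = 4.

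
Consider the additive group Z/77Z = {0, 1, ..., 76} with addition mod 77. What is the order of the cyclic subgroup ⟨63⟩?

11

In Z/77Z, the order of an element a is n/gcd(a, n).
gcd(63, 77) = 7, so |⟨63⟩| = 77/7 = 11.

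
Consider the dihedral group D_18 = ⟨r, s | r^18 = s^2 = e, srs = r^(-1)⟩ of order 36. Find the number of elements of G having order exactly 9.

6

The elements of order 9 are: r^2, r^4, r^8, r^10, r^14, r^16.
That's 6.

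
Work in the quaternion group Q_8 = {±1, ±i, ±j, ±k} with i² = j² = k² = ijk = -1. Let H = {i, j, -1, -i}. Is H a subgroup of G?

The identity 1 ∉ H, so H is not a subgroup.

No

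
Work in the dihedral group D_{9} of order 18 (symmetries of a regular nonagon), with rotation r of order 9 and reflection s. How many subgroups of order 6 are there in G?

|G| = 18 and 6 | 18, so subgroups of order 6 are possible by Lagrange.
The subgroups of order 6 are: {e, r^3, r^6, r^2s, r^5s, r^8s}; {e, r^3, r^6, s, r^3s, r^6s}; {e, r^3, r^6, rs, r^4s, r^7s}.
So G has 3 subgroups of order 6.

3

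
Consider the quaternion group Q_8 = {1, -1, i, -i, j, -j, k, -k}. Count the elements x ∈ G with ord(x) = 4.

6

The elements of order 4 are: i, -i, j, -j, k, -k.
That's 6.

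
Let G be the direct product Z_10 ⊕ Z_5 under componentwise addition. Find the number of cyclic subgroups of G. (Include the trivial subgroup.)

14

Each element a generates a cyclic subgroup ⟨a⟩; distinct elements may generate the same one (a cyclic group of order d has φ(d) generators).
Cyclic subgroups by order — order 1: 1; order 2: 1; order 5: 6; order 10: 6.
Total: 14.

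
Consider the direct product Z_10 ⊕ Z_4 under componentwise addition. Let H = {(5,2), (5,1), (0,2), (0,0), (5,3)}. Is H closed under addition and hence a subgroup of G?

No

Closure fails: (0,2) + (5,2) = (5,0) ∉ H. So H is not a subgroup.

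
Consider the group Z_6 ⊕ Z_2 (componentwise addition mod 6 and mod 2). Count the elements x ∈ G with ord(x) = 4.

An element (a,b) has order lcm(ord(a), ord(b)); count pairs with lcm equal to 4.
Enumerating gives 0 such elements.

0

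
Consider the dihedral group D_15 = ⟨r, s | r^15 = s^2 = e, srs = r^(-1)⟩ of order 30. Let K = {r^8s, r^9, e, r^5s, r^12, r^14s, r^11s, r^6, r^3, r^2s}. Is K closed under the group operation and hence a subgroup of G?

Yes

|K| = 10 divides |G| = 30, consistent with Lagrange.
K contains the identity, every element's inverse is in K, and K is closed under ·: it is a subgroup.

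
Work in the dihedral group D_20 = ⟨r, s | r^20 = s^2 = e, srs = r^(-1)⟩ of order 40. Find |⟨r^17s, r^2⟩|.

|⟨r^17s⟩| = 2 and |⟨r^2⟩| = 10, so |H| is a multiple of lcm(2, 10) = 10 and divides |G| = 40.
Closing under the operation: H = {e, r^2, r^4, r^6, r^8, r^10, r^12, r^14, r^16, r^18, rs, r^3s, r^5s, r^7s, r^9s, r^11s, r^13s, r^15s, r^17s, r^19s}, so |H| = 20.

20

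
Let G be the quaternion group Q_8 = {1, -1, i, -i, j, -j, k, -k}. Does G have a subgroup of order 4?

Yes

4 | 8. A subgroup of order 4 is {1, -1, i, -i}.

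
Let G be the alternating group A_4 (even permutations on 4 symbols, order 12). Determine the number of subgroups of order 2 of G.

3

|G| = 12 and 2 | 12, so subgroups of order 2 are possible by Lagrange.
The subgroups of order 2 are: {e, (1 2)(3 4)}; {e, (1 3)(2 4)}; {e, (1 4)(2 3)}.
So G has 3 subgroups of order 2.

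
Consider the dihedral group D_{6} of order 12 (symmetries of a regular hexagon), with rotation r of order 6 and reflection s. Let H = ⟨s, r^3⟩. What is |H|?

4

|⟨s⟩| = 2 and |⟨r^3⟩| = 2, so |H| is a multiple of lcm(2, 2) = 2 and divides |G| = 12.
Closing under the operation: H = {e, r^3, s, r^3s}, so |H| = 4.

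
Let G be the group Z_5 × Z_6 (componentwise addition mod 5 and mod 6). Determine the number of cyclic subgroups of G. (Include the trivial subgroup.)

8

Group the elements of G by the cyclic subgroup they generate; each cyclic subgroup of order d accounts for φ(d) elements.
Cyclic subgroups by order — order 1: 1; order 2: 1; order 3: 1; order 5: 1; order 6: 1; order 10: 1; order 15: 1; order 30: 1.
Total: 8.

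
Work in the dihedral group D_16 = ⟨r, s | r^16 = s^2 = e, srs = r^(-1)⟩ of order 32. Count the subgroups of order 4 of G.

9

|G| = 32 and 4 | 32, so subgroups of order 4 are possible by Lagrange.
The subgroups of order 4 are: {e, r^8, r^2s, r^10s}; {e, r^8, r^3s, r^11s}; {e, r^4, r^8, r^12}; {e, r^8, r^4s, r^12s}; … (9 in all).
So G has 9 subgroups of order 4.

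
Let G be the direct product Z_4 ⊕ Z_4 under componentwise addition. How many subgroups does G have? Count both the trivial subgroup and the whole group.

15

|G| = 16, so by Lagrange every subgroup order divides 16. Divisors: 1, 2, 4, 8, 16.
Subgroups by order — order 1: 1; order 2: 3; order 4: 7; order 8: 3; order 16: 1.
Total: 1 + 3 + 7 + 3 + 1 = 15.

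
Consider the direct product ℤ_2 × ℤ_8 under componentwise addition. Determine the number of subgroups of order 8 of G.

|G| = 16 and 8 | 16, so subgroups of order 8 are possible by Lagrange.
The subgroups of order 8 are: {(0,0), (0,1), (0,2), (0,3), (0,4), (0,5), (0,6), (0,7)}; {(0,0), (0,2), (0,4), (0,6), (1,0), (1,2), (1,4), (1,6)}; {(0,0), (0,2), (0,4), (0,6), (1,1), (1,3), (1,5), (1,7)}.
So G has 3 subgroups of order 8.

3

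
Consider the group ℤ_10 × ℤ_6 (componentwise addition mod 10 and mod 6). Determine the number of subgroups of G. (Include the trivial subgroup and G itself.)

20

|G| = 60, so by Lagrange every subgroup order divides 60. Divisors: 1, 2, 3, 4, 5, 6, 10, 12, 15, 20, 30, 60.
Subgroups by order — order 1: 1; order 2: 3; order 3: 1; order 4: 1; order 5: 1; order 6: 3; order 10: 3; order 12: 1; order 15: 1; order 20: 1; order 30: 3; order 60: 1.
Total: 1 + 3 + 1 + 1 + 1 + 3 + 3 + 1 + 1 + 1 + 3 + 1 = 20.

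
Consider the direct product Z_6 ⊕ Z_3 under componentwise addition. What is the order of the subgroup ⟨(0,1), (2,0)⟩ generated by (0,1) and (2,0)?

9

|⟨(0,1)⟩| = 3 and |⟨(2,0)⟩| = 3, so |H| is a multiple of lcm(3, 3) = 3 and divides |G| = 18.
Closing under the operation: H = {(0,0), (0,1), (0,2), (2,0), (2,1), (2,2), (4,0), (4,1), (4,2)}, so |H| = 9.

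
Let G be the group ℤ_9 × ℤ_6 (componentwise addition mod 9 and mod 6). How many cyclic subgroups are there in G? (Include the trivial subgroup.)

Group the elements of G by the cyclic subgroup they generate; each cyclic subgroup of order d accounts for φ(d) elements.
Cyclic subgroups by order — order 1: 1; order 2: 1; order 3: 4; order 6: 4; order 9: 3; order 18: 3.
Total: 16.

16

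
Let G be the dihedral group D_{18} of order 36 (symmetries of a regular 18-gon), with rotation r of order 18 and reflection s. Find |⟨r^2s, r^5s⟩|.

|⟨r^2s⟩| = 2 and |⟨r^5s⟩| = 2, so |H| is a multiple of lcm(2, 2) = 2 and divides |G| = 36.
Closing under the operation: H = {e, r^3, r^6, r^9, r^12, r^15, r^2s, r^5s, r^8s, r^11s, r^14s, r^17s}, so |H| = 12.

12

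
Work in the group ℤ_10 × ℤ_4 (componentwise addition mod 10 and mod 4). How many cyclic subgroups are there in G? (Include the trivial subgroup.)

Each element a generates a cyclic subgroup ⟨a⟩; distinct elements may generate the same one (a cyclic group of order d has φ(d) generators).
Cyclic subgroups by order — order 1: 1; order 2: 3; order 4: 2; order 5: 1; order 10: 3; order 20: 2.
Total: 12.

12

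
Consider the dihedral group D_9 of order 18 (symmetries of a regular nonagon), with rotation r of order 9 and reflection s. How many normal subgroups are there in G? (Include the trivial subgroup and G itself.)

4

G has 16 subgroups. Checking conjugation-invariance by order — order 1: 1/1 normal; order 2: 0/9 normal; order 3: 1/1 normal; order 6: 0/3 normal; order 9: 1/1 normal; order 18: 1/1 normal.
Total normal subgroups: 4.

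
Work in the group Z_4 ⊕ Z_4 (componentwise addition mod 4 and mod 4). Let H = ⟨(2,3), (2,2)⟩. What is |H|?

8

|⟨(2,3)⟩| = 4 and |⟨(2,2)⟩| = 2, so |H| is a multiple of lcm(4, 2) = 4 and divides |G| = 16.
Closing under the operation: H = {(0,0), (0,1), (0,2), (0,3), (2,0), (2,1), (2,2), (2,3)}, so |H| = 8.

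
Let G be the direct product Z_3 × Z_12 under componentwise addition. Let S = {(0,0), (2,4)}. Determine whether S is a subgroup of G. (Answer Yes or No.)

(2,4) ∈ S but its inverse (1,8) ∉ S, so S is not a subgroup.

No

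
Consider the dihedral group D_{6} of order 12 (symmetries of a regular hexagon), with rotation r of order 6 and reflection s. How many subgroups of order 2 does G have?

|G| = 12 and 2 | 12, so subgroups of order 2 are possible by Lagrange.
The subgroups of order 2 are: {e, r^2s}; {e, r^3}; {e, r^3s}; {e, r^4s}; … (7 in all).
So G has 7 subgroups of order 2.

7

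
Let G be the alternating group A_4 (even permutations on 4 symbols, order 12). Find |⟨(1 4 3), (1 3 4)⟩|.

3

|⟨(1 4 3)⟩| = 3 and |⟨(1 3 4)⟩| = 3, so |H| is a multiple of lcm(3, 3) = 3 and divides |G| = 12.
Closing under the operation: H = {e, (1 3 4), (1 4 3)}, so |H| = 3.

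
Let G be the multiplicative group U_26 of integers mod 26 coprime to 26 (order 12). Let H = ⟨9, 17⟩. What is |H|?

6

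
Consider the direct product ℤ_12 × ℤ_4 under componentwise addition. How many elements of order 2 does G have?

3

An element (a,b) has order lcm(ord(a), ord(b)); count pairs with lcm equal to 2.
Enumerating gives 3 such elements.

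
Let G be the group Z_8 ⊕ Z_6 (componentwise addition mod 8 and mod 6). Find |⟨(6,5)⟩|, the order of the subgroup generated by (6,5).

The order of (6,5) in Z_8 × Z_6 is lcm(ord(6) in Z_8, ord(5) in Z_6).
ord(6) = 4 and ord(5) = 6, so |⟨(6,5)⟩| = lcm(4, 6) = 12.

12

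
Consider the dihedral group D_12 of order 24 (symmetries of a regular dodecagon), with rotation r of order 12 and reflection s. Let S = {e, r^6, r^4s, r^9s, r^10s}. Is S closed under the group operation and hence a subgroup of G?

No

|S| = 5 does not divide |G| = 24, so by Lagrange S is not a subgroup.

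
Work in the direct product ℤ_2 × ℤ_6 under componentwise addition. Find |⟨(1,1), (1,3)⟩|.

|⟨(1,1)⟩| = 6 and |⟨(1,3)⟩| = 2, so |H| is a multiple of lcm(6, 2) = 6 and divides |G| = 12.
Closing under the operation: H = {(0,0), (0,2), (0,4), (1,1), (1,3), (1,5)}, so |H| = 6.

6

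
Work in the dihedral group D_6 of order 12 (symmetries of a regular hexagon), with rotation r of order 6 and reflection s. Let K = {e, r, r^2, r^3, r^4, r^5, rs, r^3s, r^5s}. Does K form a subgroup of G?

No

|K| = 9 does not divide |G| = 12, so by Lagrange K is not a subgroup.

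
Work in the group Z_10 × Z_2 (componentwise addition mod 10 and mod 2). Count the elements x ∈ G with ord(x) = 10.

An element (a,b) has order lcm(ord(a), ord(b)); count pairs with lcm equal to 10.
Enumerating gives 12 such elements.

12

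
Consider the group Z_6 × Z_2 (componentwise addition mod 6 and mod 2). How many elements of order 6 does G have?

An element (a,b) has order lcm(ord(a), ord(b)); count pairs with lcm equal to 6.
Enumerating gives 6 such elements.

6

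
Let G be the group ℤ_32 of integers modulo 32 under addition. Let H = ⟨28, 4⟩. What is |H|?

|⟨28⟩| = 8 and |⟨4⟩| = 8, so |H| is a multiple of lcm(8, 8) = 8 and divides |G| = 32.
Closing under the operation: H = {0, 4, 8, 12, 16, 20, 24, 28}, so |H| = 8.

8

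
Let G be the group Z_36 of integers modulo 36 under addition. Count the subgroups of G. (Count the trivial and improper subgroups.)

9

Subgroups of the cyclic group Z_36 correspond bijectively to divisors of 36.
Divisors of 36: 1, 2, 3, 4, 6, 9, 12, 18, 36.
So Z_36 has 9 subgroups.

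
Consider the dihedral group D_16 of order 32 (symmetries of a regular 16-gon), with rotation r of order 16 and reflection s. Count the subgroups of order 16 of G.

|G| = 32 and 16 | 32, so subgroups of order 16 are possible by Lagrange.
The subgroups of order 16 are: {e, r, r^2, r^3, r^4, r^5, r^6, r^7, r^8, r^9, r^10, r^11, r^12, r^13, r^14, r^15}; {e, r^2, r^4, r^6, r^8, r^10, r^12, r^14, s, r^2s, r^4s, r^6s, r^8s, r^10s, r^12s, r^14s}; {e, r^2, r^4, r^6, r^8, r^10, r^12, r^14, rs, r^3s, r^5s, r^7s, r^9s, r^11s, r^13s, r^15s}.
So G has 3 subgroups of order 16.

3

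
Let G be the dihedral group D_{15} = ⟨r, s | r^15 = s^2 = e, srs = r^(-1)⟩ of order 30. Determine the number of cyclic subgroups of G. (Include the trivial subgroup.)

19

Each element a generates a cyclic subgroup ⟨a⟩; distinct elements may generate the same one (a cyclic group of order d has φ(d) generators).
Cyclic subgroups by order — order 1: 1; order 2: 15; order 3: 1; order 5: 1; order 15: 1.
Total: 19.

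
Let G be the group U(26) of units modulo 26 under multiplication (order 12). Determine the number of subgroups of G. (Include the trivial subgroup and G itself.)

|G| = 12, so by Lagrange every subgroup order divides 12. Divisors: 1, 2, 3, 4, 6, 12.
Subgroups by order — order 1: 1; order 2: 1; order 3: 1; order 4: 1; order 6: 1; order 12: 1.
Total: 1 + 1 + 1 + 1 + 1 + 1 = 6.

6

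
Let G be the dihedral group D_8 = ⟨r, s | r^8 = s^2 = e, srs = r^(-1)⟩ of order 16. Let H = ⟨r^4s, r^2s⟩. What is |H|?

8

|⟨r^4s⟩| = 2 and |⟨r^2s⟩| = 2, so |H| is a multiple of lcm(2, 2) = 2 and divides |G| = 16.
Closing under the operation: H = {e, r^2, r^4, r^6, s, r^2s, r^4s, r^6s}, so |H| = 8.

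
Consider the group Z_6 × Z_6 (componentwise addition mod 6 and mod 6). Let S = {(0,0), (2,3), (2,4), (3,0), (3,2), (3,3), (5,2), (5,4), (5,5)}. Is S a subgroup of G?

No

(2,4) ∈ S but its inverse (4,2) ∉ S, so S is not a subgroup.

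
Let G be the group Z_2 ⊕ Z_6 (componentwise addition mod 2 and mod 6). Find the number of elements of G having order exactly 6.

6

An element (a,b) has order lcm(ord(a), ord(b)); count pairs with lcm equal to 6.
Enumerating gives 6 such elements.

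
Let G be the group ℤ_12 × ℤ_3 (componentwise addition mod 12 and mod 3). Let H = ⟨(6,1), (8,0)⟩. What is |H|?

18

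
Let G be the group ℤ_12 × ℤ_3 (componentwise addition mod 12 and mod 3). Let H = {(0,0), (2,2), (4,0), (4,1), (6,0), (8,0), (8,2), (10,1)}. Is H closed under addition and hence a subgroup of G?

No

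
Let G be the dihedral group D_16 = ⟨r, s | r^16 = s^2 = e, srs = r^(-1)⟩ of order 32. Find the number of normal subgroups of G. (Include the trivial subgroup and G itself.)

8

G has 36 subgroups. Checking conjugation-invariance by order — order 1: 1/1 normal; order 2: 1/17 normal; order 4: 1/9 normal; order 8: 1/5 normal; order 16: 3/3 normal; order 32: 1/1 normal.
Total normal subgroups: 8.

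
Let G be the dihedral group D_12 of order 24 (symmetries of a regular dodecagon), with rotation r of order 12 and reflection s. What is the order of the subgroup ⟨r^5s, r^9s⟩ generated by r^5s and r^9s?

|⟨r^5s⟩| = 2 and |⟨r^9s⟩| = 2, so |H| is a multiple of lcm(2, 2) = 2 and divides |G| = 24.
Closing under the operation: H = {e, r^4, r^8, rs, r^5s, r^9s}, so |H| = 6.

6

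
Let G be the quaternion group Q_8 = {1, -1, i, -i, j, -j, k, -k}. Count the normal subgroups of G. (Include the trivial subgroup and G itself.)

6

G has 6 subgroups. Checking conjugation-invariance by order — order 1: 1/1 normal; order 2: 1/1 normal; order 4: 3/3 normal; order 8: 1/1 normal.
Total normal subgroups: 6.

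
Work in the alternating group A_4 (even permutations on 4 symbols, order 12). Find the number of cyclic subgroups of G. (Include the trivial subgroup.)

Group the elements of G by the cyclic subgroup they generate; each cyclic subgroup of order d accounts for φ(d) elements.
Cyclic subgroups by order — order 1: 1; order 2: 3; order 3: 4.
Total: 8.

8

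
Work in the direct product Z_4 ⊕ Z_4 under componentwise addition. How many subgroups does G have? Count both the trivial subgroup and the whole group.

|G| = 16, so by Lagrange every subgroup order divides 16. Divisors: 1, 2, 4, 8, 16.
Subgroups by order — order 1: 1; order 2: 3; order 4: 7; order 8: 3; order 16: 1.
Total: 1 + 3 + 7 + 3 + 1 = 15.

15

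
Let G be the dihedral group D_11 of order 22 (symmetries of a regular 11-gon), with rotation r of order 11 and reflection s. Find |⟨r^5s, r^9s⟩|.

|⟨r^5s⟩| = 2 and |⟨r^9s⟩| = 2, so |H| is a multiple of lcm(2, 2) = 2 and divides |G| = 22.
Closing {r^5s, r^9s} under the group operation gives all of G, so |H| = 22.

22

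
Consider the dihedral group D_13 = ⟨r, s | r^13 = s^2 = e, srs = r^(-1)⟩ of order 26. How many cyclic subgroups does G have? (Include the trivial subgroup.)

15

Group the elements of G by the cyclic subgroup they generate; each cyclic subgroup of order d accounts for φ(d) elements.
Cyclic subgroups by order — order 1: 1; order 2: 13; order 13: 1.
Total: 15.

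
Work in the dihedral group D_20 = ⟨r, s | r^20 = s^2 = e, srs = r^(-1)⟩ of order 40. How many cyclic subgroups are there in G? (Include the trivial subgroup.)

26

A cyclic subgroup of order d is generated by each of its φ(d) elements of order d, so the cyclic subgroups of order d number (#elements of order d)/φ(d).
Cyclic subgroups by order — order 1: 1; order 2: 21; order 4: 1; order 5: 1; order 10: 1; order 20: 1.
Total: 26.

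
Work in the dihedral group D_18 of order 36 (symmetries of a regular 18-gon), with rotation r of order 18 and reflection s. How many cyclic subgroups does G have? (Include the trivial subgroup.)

24

Group the elements of G by the cyclic subgroup they generate; each cyclic subgroup of order d accounts for φ(d) elements.
Cyclic subgroups by order — order 1: 1; order 2: 19; order 3: 1; order 6: 1; order 9: 1; order 18: 1.
Total: 24.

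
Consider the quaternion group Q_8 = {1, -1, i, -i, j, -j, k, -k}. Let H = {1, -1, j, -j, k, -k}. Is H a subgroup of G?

|H| = 6 does not divide |G| = 8, so by Lagrange H is not a subgroup.

No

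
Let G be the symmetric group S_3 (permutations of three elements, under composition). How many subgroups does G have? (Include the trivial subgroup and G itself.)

6

|G| = 6, so by Lagrange every subgroup order divides 6. Divisors: 1, 2, 3, 6.
Subgroups by order — order 1: 1; order 2: 3; order 3: 1; order 6: 1.
Total: 1 + 3 + 1 + 1 = 6.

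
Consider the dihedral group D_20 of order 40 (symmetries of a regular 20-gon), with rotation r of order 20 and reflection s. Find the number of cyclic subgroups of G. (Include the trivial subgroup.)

Each element a generates a cyclic subgroup ⟨a⟩; distinct elements may generate the same one (a cyclic group of order d has φ(d) generators).
Cyclic subgroups by order — order 1: 1; order 2: 21; order 4: 1; order 5: 1; order 10: 1; order 20: 1.
Total: 26.

26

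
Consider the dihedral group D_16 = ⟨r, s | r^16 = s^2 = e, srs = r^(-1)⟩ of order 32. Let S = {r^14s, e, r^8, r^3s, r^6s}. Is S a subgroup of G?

No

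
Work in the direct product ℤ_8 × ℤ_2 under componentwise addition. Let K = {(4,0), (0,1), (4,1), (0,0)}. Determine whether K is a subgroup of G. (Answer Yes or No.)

Yes

|K| = 4 divides |G| = 16, consistent with Lagrange.
K contains the identity, every element's inverse is in K, and K is closed under +: it is a subgroup.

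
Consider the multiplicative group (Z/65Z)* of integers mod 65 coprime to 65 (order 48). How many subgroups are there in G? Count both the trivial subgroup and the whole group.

|G| = 48, so by Lagrange every subgroup order divides 48. Divisors: 1, 2, 3, 4, 6, 8, 12, 16, 24, 48.
Subgroups by order — order 1: 1; order 2: 3; order 3: 1; order 4: 7; order 6: 3; order 8: 3; order 12: 7; order 16: 1; order 24: 3; order 48: 1.
Total: 1 + 3 + 1 + 7 + 3 + 3 + 7 + 1 + 3 + 1 = 30.

30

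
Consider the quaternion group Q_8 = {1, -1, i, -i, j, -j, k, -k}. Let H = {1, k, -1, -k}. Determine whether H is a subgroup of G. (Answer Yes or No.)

Yes

|H| = 4 divides |G| = 8, consistent with Lagrange.
H contains the identity, every element's inverse is in H, and H is closed under ·: it is a subgroup.
In fact H = ⟨-k⟩.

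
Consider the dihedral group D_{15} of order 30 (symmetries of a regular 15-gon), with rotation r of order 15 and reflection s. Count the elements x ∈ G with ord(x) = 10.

No element of G has order 10 (even though 10 | 30).

0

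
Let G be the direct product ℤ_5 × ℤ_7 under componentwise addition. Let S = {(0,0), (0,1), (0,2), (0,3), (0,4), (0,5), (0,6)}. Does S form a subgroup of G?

|S| = 7 divides |G| = 35, consistent with Lagrange.
S contains the identity, every element's inverse is in S, and S is closed under +: it is a subgroup.
In fact S = ⟨(0,1)⟩.

Yes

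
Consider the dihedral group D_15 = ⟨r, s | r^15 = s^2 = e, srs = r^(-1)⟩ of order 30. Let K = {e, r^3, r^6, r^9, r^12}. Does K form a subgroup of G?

|K| = 5 divides |G| = 30, consistent with Lagrange.
K contains the identity, every element's inverse is in K, and K is closed under ·: it is a subgroup.
In fact K = ⟨r^9⟩.

Yes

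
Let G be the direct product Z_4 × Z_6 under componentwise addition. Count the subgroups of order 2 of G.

|G| = 24 and 2 | 24, so subgroups of order 2 are possible by Lagrange.
The subgroups of order 2 are: {(0,0), (0,3)}; {(0,0), (2,0)}; {(0,0), (2,3)}.
So G has 3 subgroups of order 2.

3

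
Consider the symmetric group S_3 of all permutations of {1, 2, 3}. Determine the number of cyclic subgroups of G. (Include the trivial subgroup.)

5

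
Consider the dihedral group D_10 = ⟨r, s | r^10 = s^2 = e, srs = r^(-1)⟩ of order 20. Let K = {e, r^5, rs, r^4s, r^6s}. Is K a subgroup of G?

No

Closure fails: r^5 · r^4s = r^9s ∉ K. So K is not a subgroup.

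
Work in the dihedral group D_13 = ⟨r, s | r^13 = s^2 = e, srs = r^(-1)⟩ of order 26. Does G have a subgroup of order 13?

13 | 26. A subgroup of order 13 is {e, r, r^2, r^3, r^4, r^5, r^6, r^7, r^8, r^9, r^10, r^11, r^12}.

Yes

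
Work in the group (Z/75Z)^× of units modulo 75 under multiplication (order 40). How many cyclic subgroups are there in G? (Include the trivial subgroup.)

Each element a generates a cyclic subgroup ⟨a⟩; distinct elements may generate the same one (a cyclic group of order d has φ(d) generators).
Cyclic subgroups by order — order 1: 1; order 2: 3; order 4: 2; order 5: 1; order 10: 3; order 20: 2.
Total: 12.

12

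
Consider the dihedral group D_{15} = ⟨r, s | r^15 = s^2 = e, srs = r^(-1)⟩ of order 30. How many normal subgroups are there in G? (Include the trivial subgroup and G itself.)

5

G has 28 subgroups. Checking conjugation-invariance by order — order 1: 1/1 normal; order 2: 0/15 normal; order 3: 1/1 normal; order 5: 1/1 normal; order 6: 0/5 normal; order 10: 0/3 normal; order 15: 1/1 normal; order 30: 1/1 normal.
Total normal subgroups: 5.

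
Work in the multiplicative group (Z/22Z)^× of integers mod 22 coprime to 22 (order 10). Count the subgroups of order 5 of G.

1

|G| = 10 and 5 | 10, so subgroups of order 5 are possible by Lagrange.
The subgroups of order 5 are: {1, 3, 5, 9, 15}.
So G has 1 subgroup of order 5.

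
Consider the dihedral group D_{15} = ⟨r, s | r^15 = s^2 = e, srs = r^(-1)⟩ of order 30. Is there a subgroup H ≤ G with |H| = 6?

Yes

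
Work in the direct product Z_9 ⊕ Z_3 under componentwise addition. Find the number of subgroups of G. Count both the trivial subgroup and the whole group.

|G| = 27, so by Lagrange every subgroup order divides 27. Divisors: 1, 3, 9, 27.
Subgroups by order — order 1: 1; order 3: 4; order 9: 4; order 27: 1.
Total: 1 + 4 + 4 + 1 = 10.

10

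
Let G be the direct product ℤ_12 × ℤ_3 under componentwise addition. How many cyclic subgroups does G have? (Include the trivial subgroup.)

Each element a generates a cyclic subgroup ⟨a⟩; distinct elements may generate the same one (a cyclic group of order d has φ(d) generators).
Cyclic subgroups by order — order 1: 1; order 2: 1; order 3: 4; order 4: 1; order 6: 4; order 12: 4.
Total: 15.

15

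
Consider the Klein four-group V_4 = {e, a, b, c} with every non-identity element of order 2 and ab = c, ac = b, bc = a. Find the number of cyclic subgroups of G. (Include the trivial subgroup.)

Each element a generates a cyclic subgroup ⟨a⟩; distinct elements may generate the same one (a cyclic group of order d has φ(d) generators).
Cyclic subgroups by order — order 1: 1; order 2: 3.
Total: 4.

4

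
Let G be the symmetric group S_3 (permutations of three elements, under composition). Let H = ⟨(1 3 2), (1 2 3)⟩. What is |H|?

|⟨(1 3 2)⟩| = 3 and |⟨(1 2 3)⟩| = 3, so |H| is a multiple of lcm(3, 3) = 3 and divides |G| = 6.
Closing under the operation: H = {e, (1 2 3), (1 3 2)}, so |H| = 3.

3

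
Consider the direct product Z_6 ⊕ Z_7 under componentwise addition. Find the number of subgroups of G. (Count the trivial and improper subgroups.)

|G| = 42, so by Lagrange every subgroup order divides 42. Divisors: 1, 2, 3, 6, 7, 14, 21, 42.
Subgroups by order — order 1: 1; order 2: 1; order 3: 1; order 6: 1; order 7: 1; order 14: 1; order 21: 1; order 42: 1.
Total: 1 + 1 + 1 + 1 + 1 + 1 + 1 + 1 = 8.

8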